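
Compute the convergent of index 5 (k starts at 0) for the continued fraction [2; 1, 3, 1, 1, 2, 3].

Using pₖ = aₖpₖ₋₁ + pₖ₋₂, qₖ = aₖqₖ₋₁ + qₖ₋₂ (with p₋₁=1, p₋₂=0, q₋₁=0, q₋₂=1):
  k=0: a=2, p=2, q=1
  k=1: a=1, p=3, q=1
  k=2: a=3, p=11, q=4
  k=3: a=1, p=14, q=5
  k=4: a=1, p=25, q=9
  k=5: a=2, p=64, q=23

64/23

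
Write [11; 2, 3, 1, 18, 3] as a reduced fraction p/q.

5905/516

Fold from the inside: start with 3/1.
  18 + 1/3 = 55/3
  1 + 3/55 = 58/55
  3 + 55/58 = 229/58
  2 + 58/229 = 516/229
  11 + 229/516 = 5905/516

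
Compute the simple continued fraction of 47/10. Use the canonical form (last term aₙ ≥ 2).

47 = 4·10 + 7
10 = 1·7 + 3
7 = 2·3 + 1
3 = 3·1 + 0  (stop)
So 47/10 = [4; 1, 2, 3].

[4; 1, 2, 3]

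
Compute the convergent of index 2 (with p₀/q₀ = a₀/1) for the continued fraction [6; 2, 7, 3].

Using pₖ = aₖpₖ₋₁ + pₖ₋₂, qₖ = aₖqₖ₋₁ + qₖ₋₂ (with p₋₁=1, p₋₂=0, q₋₁=0, q₋₂=1):
  k=0: a=6, p=6, q=1
  k=1: a=2, p=13, q=2
  k=2: a=7, p=97, q=15

97/15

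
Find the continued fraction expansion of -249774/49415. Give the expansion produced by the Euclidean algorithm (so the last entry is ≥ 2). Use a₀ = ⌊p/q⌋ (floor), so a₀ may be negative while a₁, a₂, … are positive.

-249774 = -6·49415 + 46716
49415 = 1·46716 + 2699
46716 = 17·2699 + 833
2699 = 3·833 + 200
833 = 4·200 + 33
200 = 6·33 + 2
33 = 16·2 + 1
2 = 2·1 + 0  (stop)
So -249774/49415 = [-6; 1, 17, 3, 4, 6, 16, 2].

[-6; 1, 17, 3, 4, 6, 16, 2]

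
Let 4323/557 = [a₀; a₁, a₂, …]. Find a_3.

5

4323 = 7·557 + 424   →  a_0 = 7
557 = 1·424 + 133   →  a_1 = 1
424 = 3·133 + 25   →  a_2 = 3
133 = 5·25 + 8   →  a_3 = 5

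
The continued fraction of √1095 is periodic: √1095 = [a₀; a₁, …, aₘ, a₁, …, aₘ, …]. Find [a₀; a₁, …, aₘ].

a₀ = ⌊√1095⌋ = 33.
With m₀=0, d₀=1 and mₖ₊₁ = dₖaₖ − mₖ, dₖ₊₁ = (n − mₖ₊₁²)/dₖ, aₖ₊₁ = ⌊(a₀+mₖ₊₁)/dₖ₊₁⌋:
  k=1: m=33, d=6, a=11
  k=2: m=33, d=1, a=66
d=1 and a=2a₀=66 at k=2, so the next step gives (m, d) = (33, 6) again — its k=1 value — and the period has length 2.

[33; 11, 66]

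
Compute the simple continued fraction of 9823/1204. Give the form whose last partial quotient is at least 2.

[8; 6, 3, 3, 2, 2, 3]

9823 = 8×1204 + 191
1204 = 6×191 + 58
191 = 3×58 + 17
58 = 3×17 + 7
17 = 2×7 + 3
7 = 2×3 + 1
3 = 3×1 + 0  (stop)
So 9823/1204 = [8; 6, 3, 3, 2, 2, 3].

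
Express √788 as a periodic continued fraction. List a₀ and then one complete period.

a₀ = ⌊√788⌋ = 28.
With m₀=0, d₀=1 and mₖ₊₁ = dₖaₖ − mₖ, dₖ₊₁ = (n − mₖ₊₁²)/dₖ, aₖ₊₁ = ⌊(a₀+mₖ₊₁)/dₖ₊₁⌋:
  k=1: m=28, d=4, a=14
  k=2: m=28, d=1, a=56
d=1 and a=2a₀=56 at k=2, so the next step gives (m, d) = (28, 4) again — its k=1 value — and the period has length 2.

[28; 14, 56]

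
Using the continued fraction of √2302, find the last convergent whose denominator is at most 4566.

√2302 = [47; 1, 46, 1, 94, …] (period length 4).
Convergents:
  p_0/q_0 = 47/1
  p_1/q_1 = 48/1
  p_2/q_2 = 2255/47
  p_3/q_3 = 2303/48
  p_4/q_4 = 218737/4559
  p_5/q_5 = 221040/4607
q_4 = 4559 ≤ 4566 < 4607 = q_5, so the answer is 218737/4559.

218737/4559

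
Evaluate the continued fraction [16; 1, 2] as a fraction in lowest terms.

50/3

Fold from the inside: start with 2/1.
  1 + 1/2 = 3/2
  16 + 2/3 = 50/3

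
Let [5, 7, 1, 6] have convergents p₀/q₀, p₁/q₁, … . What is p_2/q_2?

41/8

Using pₖ = aₖpₖ₋₁ + pₖ₋₂, qₖ = aₖqₖ₋₁ + qₖ₋₂ (with p₋₁=1, p₋₂=0, q₋₁=0, q₋₂=1):
  k=0: a=5, p=5, q=1
  k=1: a=7, p=36, q=7
  k=2: a=1, p=41, q=8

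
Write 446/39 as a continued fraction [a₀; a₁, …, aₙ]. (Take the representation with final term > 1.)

[11; 2, 3, 2, 2]

446 = 11×39 + 17
39 = 2×17 + 5
17 = 3×5 + 2
5 = 2×2 + 1
2 = 2×1 + 0  (stop)
So 446/39 = [11; 2, 3, 2, 2].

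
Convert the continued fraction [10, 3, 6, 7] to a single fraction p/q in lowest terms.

1403/136

Fold from the inside: start with 7/1.
  6 + 1/7 = 43/7
  3 + 7/43 = 136/43
  10 + 43/136 = 1403/136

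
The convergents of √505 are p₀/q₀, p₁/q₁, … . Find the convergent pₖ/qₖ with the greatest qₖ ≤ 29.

382/17

√505 = [22; 2, 8, 2, 44, …] (period length 4).
Convergents:
  p_0/q_0 = 22/1
  p_1/q_1 = 45/2
  p_2/q_2 = 382/17
  p_3/q_3 = 809/36
q_2 = 17 ≤ 29 < 36 = q_3, so the answer is 382/17.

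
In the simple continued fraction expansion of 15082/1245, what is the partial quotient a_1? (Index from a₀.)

8

15082 = 12·1245 + 142   →  a_0 = 12
1245 = 8·142 + 109   →  a_1 = 8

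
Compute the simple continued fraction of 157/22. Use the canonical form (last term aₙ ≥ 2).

[7; 7, 3]

157 = 7×22 + 3
22 = 7×3 + 1
3 = 3×1 + 0  (stop)
So 157/22 = [7; 7, 3].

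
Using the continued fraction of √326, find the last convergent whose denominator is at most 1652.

√326 = [18; 18, 36, …] (period length 2).
Convergents:
  p_0/q_0 = 18/1
  p_1/q_1 = 325/18
  p_2/q_2 = 11718/649
  p_3/q_3 = 211249/11700
q_2 = 649 ≤ 1652 < 11700 = q_3, so the answer is 11718/649.

11718/649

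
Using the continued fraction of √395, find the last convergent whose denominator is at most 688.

√395 = [19; 1, 6, 1, 38, …] (period length 4).
Convergents:
  p_0/q_0 = 19/1
  p_1/q_1 = 20/1
  p_2/q_2 = 139/7
  p_3/q_3 = 159/8
  p_4/q_4 = 6181/311
  p_5/q_5 = 6340/319
  p_6/q_6 = 44221/2225
q_5 = 319 ≤ 688 < 2225 = q_6, so the answer is 6340/319.

6340/319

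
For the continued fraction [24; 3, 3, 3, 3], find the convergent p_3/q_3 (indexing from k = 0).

Using pₖ = aₖpₖ₋₁ + pₖ₋₂, qₖ = aₖqₖ₋₁ + qₖ₋₂ (with p₋₁=1, p₋₂=0, q₋₁=0, q₋₂=1):
  k=0: a=24, p=24, q=1
  k=1: a=3, p=73, q=3
  k=2: a=3, p=243, q=10
  k=3: a=3, p=802, q=33

802/33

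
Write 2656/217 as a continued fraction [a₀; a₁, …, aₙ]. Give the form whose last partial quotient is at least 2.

[12; 4, 5, 1, 3, 2]

2656 = 12×217 + 52
217 = 4×52 + 9
52 = 5×9 + 7
9 = 1×7 + 2
7 = 3×2 + 1
2 = 2×1 + 0  (stop)
So 2656/217 = [12; 4, 5, 1, 3, 2].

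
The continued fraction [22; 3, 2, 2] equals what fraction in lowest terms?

379/17

Fold from the inside: start with 2/1.
  2 + 1/2 = 5/2
  3 + 2/5 = 17/5
  22 + 5/17 = 379/17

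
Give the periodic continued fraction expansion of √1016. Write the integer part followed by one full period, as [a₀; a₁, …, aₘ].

a₀ = ⌊√1016⌋ = 31.
With m₀=0, d₀=1 and mₖ₊₁ = dₖaₖ − mₖ, dₖ₊₁ = (n − mₖ₊₁²)/dₖ, aₖ₊₁ = ⌊(a₀+mₖ₊₁)/dₖ₊₁⌋:
  k=1: m=31, d=55, a=1
  k=2: m=24, d=8, a=6
  k=3: m=24, d=55, a=1
  k=4: m=31, d=1, a=62
d=1 and a=2a₀=62 at k=4, so the next step gives (m, d) = (31, 55) again — its k=1 value — and the period has length 4.

[31; 1, 6, 1, 62]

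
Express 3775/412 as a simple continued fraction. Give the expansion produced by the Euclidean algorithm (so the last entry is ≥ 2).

[9; 6, 6, 1, 2, 3]

3775 = 9×412 + 67
412 = 6×67 + 10
67 = 6×10 + 7
10 = 1×7 + 3
7 = 2×3 + 1
3 = 3×1 + 0  (stop)
So 3775/412 = [9; 6, 6, 1, 2, 3].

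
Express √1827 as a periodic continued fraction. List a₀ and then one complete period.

[42; 1, 2, 1, 8, 1, 2, 1, 84]

a₀ = ⌊√1827⌋ = 42.
With m₀=0, d₀=1 and mₖ₊₁ = dₖaₖ − mₖ, dₖ₊₁ = (n − mₖ₊₁²)/dₖ, aₖ₊₁ = ⌊(a₀+mₖ₊₁)/dₖ₊₁⌋:
  k=1: m=42, d=63, a=1
  k=2: m=21, d=22, a=2
  k=3: m=23, d=59, a=1
  k=4: m=36, d=9, a=8
  k=5: m=36, d=59, a=1
  k=6: m=23, d=22, a=2
  k=7: m=21, d=63, a=1
  k=8: m=42, d=1, a=84
d=1 and a=2a₀=84 at k=8, so the next step gives (m, d) = (42, 63) again — its k=1 value — and the period has length 8.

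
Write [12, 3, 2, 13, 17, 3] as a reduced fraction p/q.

Using pₖ = aₖpₖ₋₁ + pₖ₋₂ and qₖ = aₖqₖ₋₁ + qₖ₋₂:
  k=0: a=12, p=12, q=1
  k=1: a=3, p=37, q=3
  k=2: a=2, p=86, q=7
  k=3: a=13, p=1155, q=94
  k=4: a=17, p=19721, q=1605
  k=5: a=3, p=60318, q=4909

60318/4909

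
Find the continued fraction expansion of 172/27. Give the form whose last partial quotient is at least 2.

172 = 6·27 + 10
27 = 2·10 + 7
10 = 1·7 + 3
7 = 2·3 + 1
3 = 3·1 + 0  (stop)
So 172/27 = [6; 2, 1, 2, 3].

[6; 2, 1, 2, 3]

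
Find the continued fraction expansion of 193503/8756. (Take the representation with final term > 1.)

193503 = 22·8756 + 871
8756 = 10·871 + 46
871 = 18·46 + 43
46 = 1·43 + 3
43 = 14·3 + 1
3 = 3·1 + 0  (stop)
So 193503/8756 = [22; 10, 18, 1, 14, 3].

[22; 10, 18, 1, 14, 3]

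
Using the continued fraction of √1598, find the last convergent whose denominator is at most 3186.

√1598 = [39; 1, 38, 1, 78, …] (period length 4).
Convergents:
  p_0/q_0 = 39/1
  p_1/q_1 = 40/1
  p_2/q_2 = 1559/39
  p_3/q_3 = 1599/40
  p_4/q_4 = 126281/3159
  p_5/q_5 = 127880/3199
q_4 = 3159 ≤ 3186 < 3199 = q_5, so the answer is 126281/3159.

126281/3159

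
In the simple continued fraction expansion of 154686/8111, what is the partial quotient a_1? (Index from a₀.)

154686 = 19·8111 + 577   →  a_0 = 19
8111 = 14·577 + 33   →  a_1 = 14

14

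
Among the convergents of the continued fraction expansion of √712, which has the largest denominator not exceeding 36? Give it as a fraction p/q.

√712 = [26; 1, 2, 6, 2, 1, 52, …] (period length 6).
Convergents:
  p_0/q_0 = 26/1
  p_1/q_1 = 27/1
  p_2/q_2 = 80/3
  p_3/q_3 = 507/19
  p_4/q_4 = 1094/41
q_3 = 19 ≤ 36 < 41 = q_4, so the answer is 507/19.

507/19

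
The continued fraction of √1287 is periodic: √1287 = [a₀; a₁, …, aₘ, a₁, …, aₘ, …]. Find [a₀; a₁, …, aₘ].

[35; 1, 6, 1, 70]

a₀ = ⌊√1287⌋ = 35.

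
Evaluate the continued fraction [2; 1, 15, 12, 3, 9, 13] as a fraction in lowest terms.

Using pₖ = aₖpₖ₋₁ + pₖ₋₂ and qₖ = aₖqₖ₋₁ + qₖ₋₂:
  k=0: a=2, p=2, q=1
  k=1: a=1, p=3, q=1
  k=2: a=15, p=47, q=16
  k=3: a=12, p=567, q=193
  k=4: a=3, p=1748, q=595
  k=5: a=9, p=16299, q=5548
  k=6: a=13, p=213635, q=72719

213635/72719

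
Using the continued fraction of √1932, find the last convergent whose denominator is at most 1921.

84085/1913

√1932 = [43; 1, 20, 1, 86, …] (period length 4).
Convergents:
  p_0/q_0 = 43/1
  p_1/q_1 = 44/1
  p_2/q_2 = 923/21
  p_3/q_3 = 967/22
  p_4/q_4 = 84085/1913
  p_5/q_5 = 85052/1935
q_4 = 1913 ≤ 1921 < 1935 = q_5, so the answer is 84085/1913.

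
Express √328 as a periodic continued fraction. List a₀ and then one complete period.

[18; 9, 36]

a₀ = ⌊√328⌋ = 18.
With m₀=0, d₀=1 and mₖ₊₁ = dₖaₖ − mₖ, dₖ₊₁ = (n − mₖ₊₁²)/dₖ, aₖ₊₁ = ⌊(a₀+mₖ₊₁)/dₖ₊₁⌋:
  k=1: m=18, d=4, a=9
  k=2: m=18, d=1, a=36
d=1 and a=2a₀=36 at k=2, so the next step gives (m, d) = (18, 4) again — its k=1 value — and the period has length 2.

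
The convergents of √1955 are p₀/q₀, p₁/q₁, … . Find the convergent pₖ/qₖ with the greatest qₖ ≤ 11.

√1955 = [44; 4, 1, 1, 1, 4, 88, …] (period length 6).
Convergents:
  p_0/q_0 = 44/1
  p_1/q_1 = 177/4
  p_2/q_2 = 221/5
  p_3/q_3 = 398/9
  p_4/q_4 = 619/14
q_3 = 9 ≤ 11 < 14 = q_4, so the answer is 398/9.

398/9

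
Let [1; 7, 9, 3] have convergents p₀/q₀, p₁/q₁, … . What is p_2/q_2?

73/64

Using pₖ = aₖpₖ₋₁ + pₖ₋₂, qₖ = aₖqₖ₋₁ + qₖ₋₂ (with p₋₁=1, p₋₂=0, q₋₁=0, q₋₂=1):
  k=0: a=1, p=1, q=1
  k=1: a=7, p=8, q=7
  k=2: a=9, p=73, q=64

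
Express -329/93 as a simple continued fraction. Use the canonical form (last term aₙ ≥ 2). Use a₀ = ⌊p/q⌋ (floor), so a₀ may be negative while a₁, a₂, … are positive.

[-4; 2, 6, 7]

-329 = -4·93 + 43
93 = 2·43 + 7
43 = 6·7 + 1
7 = 7·1 + 0  (stop)
So -329/93 = [-4; 2, 6, 7].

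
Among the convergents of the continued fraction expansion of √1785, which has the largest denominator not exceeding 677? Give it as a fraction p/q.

14238/337

√1785 = [42; 4, 84, …] (period length 2).
Convergents:
  p_0/q_0 = 42/1
  p_1/q_1 = 169/4
  p_2/q_2 = 14238/337
  p_3/q_3 = 57121/1352
q_2 = 337 ≤ 677 < 1352 = q_3, so the answer is 14238/337.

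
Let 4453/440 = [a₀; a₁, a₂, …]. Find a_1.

8

4453 = 10·440 + 53   →  a_0 = 10
440 = 8·53 + 16   →  a_1 = 8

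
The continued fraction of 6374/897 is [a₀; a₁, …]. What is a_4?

1

6374 = 7·897 + 95   →  a_0 = 7
897 = 9·95 + 42   →  a_1 = 9
95 = 2·42 + 11   →  a_2 = 2
42 = 3·11 + 9   →  a_3 = 3
11 = 1·9 + 2   →  a_4 = 1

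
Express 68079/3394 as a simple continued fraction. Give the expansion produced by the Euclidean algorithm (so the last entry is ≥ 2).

[20; 17, 18, 11]

68079 = 20*3394 + 199
3394 = 17*199 + 11
199 = 18*11 + 1
11 = 11*1 + 0  (stop)
So 68079/3394 = [20; 17, 18, 11].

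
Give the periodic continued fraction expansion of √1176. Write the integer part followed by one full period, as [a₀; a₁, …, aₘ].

[34; 3, 2, 2, 2, 3, 68]

a₀ = ⌊√1176⌋ = 34.
With m₀=0, d₀=1 and mₖ₊₁ = dₖaₖ − mₖ, dₖ₊₁ = (n − mₖ₊₁²)/dₖ, aₖ₊₁ = ⌊(a₀+mₖ₊₁)/dₖ₊₁⌋:
  k=1: m=34, d=20, a=3
  k=2: m=26, d=25, a=2
  k=3: m=24, d=24, a=2
  k=4: m=24, d=25, a=2
  k=5: m=26, d=20, a=3
  k=6: m=34, d=1, a=68
d=1 and a=2a₀=68 at k=6, so the next step gives (m, d) = (34, 20) again — its k=1 value — and the period has length 6.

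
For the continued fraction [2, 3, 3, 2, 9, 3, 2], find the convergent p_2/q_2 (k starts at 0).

Using pₖ = aₖpₖ₋₁ + pₖ₋₂, qₖ = aₖqₖ₋₁ + qₖ₋₂ (with p₋₁=1, p₋₂=0, q₋₁=0, q₋₂=1):
  k=0: a=2, p=2, q=1
  k=1: a=3, p=7, q=3
  k=2: a=3, p=23, q=10

23/10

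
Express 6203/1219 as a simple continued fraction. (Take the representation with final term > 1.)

[5; 11, 3, 2, 15]

6203 = 5×1219 + 108
1219 = 11×108 + 31
108 = 3×31 + 15
31 = 2×15 + 1
15 = 15×1 + 0  (stop)
So 6203/1219 = [5; 11, 3, 2, 15].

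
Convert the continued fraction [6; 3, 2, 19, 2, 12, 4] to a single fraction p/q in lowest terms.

89366/14215

Fold from the inside: start with 4/1.
  12 + 1/4 = 49/4
  2 + 4/49 = 102/49
  19 + 49/102 = 1987/102
  2 + 102/1987 = 4076/1987
  3 + 1987/4076 = 14215/4076
  6 + 4076/14215 = 89366/14215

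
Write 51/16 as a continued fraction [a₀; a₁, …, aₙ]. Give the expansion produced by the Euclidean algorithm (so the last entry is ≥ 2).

[3; 5, 3]

51 = 3·16 + 3
16 = 5·3 + 1
3 = 3·1 + 0  (stop)
So 51/16 = [3; 5, 3].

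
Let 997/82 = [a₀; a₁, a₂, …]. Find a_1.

6

997 = 12·82 + 13   →  a_0 = 12
82 = 6·13 + 4   →  a_1 = 6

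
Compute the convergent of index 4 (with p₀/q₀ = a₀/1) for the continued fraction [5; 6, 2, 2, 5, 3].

892/173

Using pₖ = aₖpₖ₋₁ + pₖ₋₂, qₖ = aₖqₖ₋₁ + qₖ₋₂ (with p₋₁=1, p₋₂=0, q₋₁=0, q₋₂=1):
  k=0: a=5, p=5, q=1
  k=1: a=6, p=31, q=6
  k=2: a=2, p=67, q=13
  k=3: a=2, p=165, q=32
  k=4: a=5, p=892, q=173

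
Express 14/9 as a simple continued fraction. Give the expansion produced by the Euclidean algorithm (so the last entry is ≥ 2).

[1; 1, 1, 4]

14 = 1×9 + 5
9 = 1×5 + 4
5 = 1×4 + 1
4 = 4×1 + 0  (stop)
So 14/9 = [1; 1, 1, 4].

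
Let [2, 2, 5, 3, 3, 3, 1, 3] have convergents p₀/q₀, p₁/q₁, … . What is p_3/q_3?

Using pₖ = aₖpₖ₋₁ + pₖ₋₂, qₖ = aₖqₖ₋₁ + qₖ₋₂ (with p₋₁=1, p₋₂=0, q₋₁=0, q₋₂=1):
  k=0: a=2, p=2, q=1
  k=1: a=2, p=5, q=2
  k=2: a=5, p=27, q=11
  k=3: a=3, p=86, q=35

86/35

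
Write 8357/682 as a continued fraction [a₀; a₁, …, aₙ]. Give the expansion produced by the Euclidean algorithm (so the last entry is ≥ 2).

[12; 3, 1, 16, 3, 3]

8357 = 12×682 + 173
682 = 3×173 + 163
173 = 1×163 + 10
163 = 16×10 + 3
10 = 3×3 + 1
3 = 3×1 + 0  (stop)
So 8357/682 = [12; 3, 1, 16, 3, 3].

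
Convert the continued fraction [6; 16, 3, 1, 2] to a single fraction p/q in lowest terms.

Using pₖ = aₖpₖ₋₁ + pₖ₋₂ and qₖ = aₖqₖ₋₁ + qₖ₋₂:
  k=0: a=6, p=6, q=1
  k=1: a=16, p=97, q=16
  k=2: a=3, p=297, q=49
  k=3: a=1, p=394, q=65
  k=4: a=2, p=1085, q=179

1085/179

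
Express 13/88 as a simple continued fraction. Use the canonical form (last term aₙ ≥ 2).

13 = 0·88 + 13
88 = 6·13 + 10
13 = 1·10 + 3
10 = 3·3 + 1
3 = 3·1 + 0  (stop)
So 13/88 = [0; 6, 1, 3, 3].

[0; 6, 1, 3, 3]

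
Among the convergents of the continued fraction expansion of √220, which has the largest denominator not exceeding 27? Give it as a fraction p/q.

89/6

√220 = [14; 1, 4, 1, 28, …] (period length 4).
Convergents:
  p_0/q_0 = 14/1
  p_1/q_1 = 15/1
  p_2/q_2 = 74/5
  p_3/q_3 = 89/6
  p_4/q_4 = 2566/173
q_3 = 6 ≤ 27 < 173 = q_4, so the answer is 89/6.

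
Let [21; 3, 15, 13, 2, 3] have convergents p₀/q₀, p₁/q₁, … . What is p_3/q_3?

Using pₖ = aₖpₖ₋₁ + pₖ₋₂, qₖ = aₖqₖ₋₁ + qₖ₋₂ (with p₋₁=1, p₋₂=0, q₋₁=0, q₋₂=1):
  k=0: a=21, p=21, q=1
  k=1: a=3, p=64, q=3
  k=2: a=15, p=981, q=46
  k=3: a=13, p=12817, q=601

12817/601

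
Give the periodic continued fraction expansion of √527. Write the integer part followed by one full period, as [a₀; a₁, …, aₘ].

a₀ = ⌊√527⌋ = 22.
With m₀=0, d₀=1 and mₖ₊₁ = dₖaₖ − mₖ, dₖ₊₁ = (n − mₖ₊₁²)/dₖ, aₖ₊₁ = ⌊(a₀+mₖ₊₁)/dₖ₊₁⌋:
  k=1: m=22, d=43, a=1
  k=2: m=21, d=2, a=21
  k=3: m=21, d=43, a=1
  k=4: m=22, d=1, a=44
d=1 and a=2a₀=44 at k=4, so the next step gives (m, d) = (22, 43) again — its k=1 value — and the period has length 4.

[22; 1, 21, 1, 44]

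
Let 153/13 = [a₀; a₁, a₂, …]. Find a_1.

1

153 = 11·13 + 10   →  a_0 = 11
13 = 1·10 + 3   →  a_1 = 1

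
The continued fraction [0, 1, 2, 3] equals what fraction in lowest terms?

7/10

Using pₖ = aₖpₖ₋₁ + pₖ₋₂ and qₖ = aₖqₖ₋₁ + qₖ₋₂:
  k=0: a=0, p=0, q=1
  k=1: a=1, p=1, q=1
  k=2: a=2, p=2, q=3
  k=3: a=3, p=7, q=10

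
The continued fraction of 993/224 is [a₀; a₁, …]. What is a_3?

993 = 4·224 + 97   →  a_0 = 4
224 = 2·97 + 30   →  a_1 = 2
97 = 3·30 + 7   →  a_2 = 3
30 = 4·7 + 2   →  a_3 = 4

4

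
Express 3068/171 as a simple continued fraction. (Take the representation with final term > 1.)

3068 = 17·171 + 161
171 = 1·161 + 10
161 = 16·10 + 1
10 = 10·1 + 0  (stop)
So 3068/171 = [17; 1, 16, 10].

[17; 1, 16, 10]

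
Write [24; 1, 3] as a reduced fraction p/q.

Using pₖ = aₖpₖ₋₁ + pₖ₋₂ and qₖ = aₖqₖ₋₁ + qₖ₋₂:
  k=0: a=24, p=24, q=1
  k=1: a=1, p=25, q=1
  k=2: a=3, p=99, q=4

99/4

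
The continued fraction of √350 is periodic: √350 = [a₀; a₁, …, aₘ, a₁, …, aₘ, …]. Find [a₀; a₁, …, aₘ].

a₀ = ⌊√350⌋ = 18.
With m₀=0, d₀=1 and mₖ₊₁ = dₖaₖ − mₖ, dₖ₊₁ = (n − mₖ₊₁²)/dₖ, aₖ₊₁ = ⌊(a₀+mₖ₊₁)/dₖ₊₁⌋:
  k=1: m=18, d=26, a=1
  k=2: m=8, d=11, a=2
  k=3: m=14, d=14, a=2
  k=4: m=14, d=11, a=2
  k=5: m=8, d=26, a=1
  k=6: m=18, d=1, a=36
d=1 and a=2a₀=36 at k=6, so the next step gives (m, d) = (18, 26) again — its k=1 value — and the period has length 6.

[18; 1, 2, 2, 2, 1, 36]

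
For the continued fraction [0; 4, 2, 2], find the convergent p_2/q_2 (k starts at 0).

2/9

Using pₖ = aₖpₖ₋₁ + pₖ₋₂, qₖ = aₖqₖ₋₁ + qₖ₋₂ (with p₋₁=1, p₋₂=0, q₋₁=0, q₋₂=1):
  k=0: a=0, p=0, q=1
  k=1: a=4, p=1, q=4
  k=2: a=2, p=2, q=9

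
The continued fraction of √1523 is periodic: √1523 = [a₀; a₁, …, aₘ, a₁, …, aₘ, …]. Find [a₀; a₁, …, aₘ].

a₀ = ⌊√1523⌋ = 39.
With m₀=0, d₀=1 and mₖ₊₁ = dₖaₖ − mₖ, dₖ₊₁ = (n − mₖ₊₁²)/dₖ, aₖ₊₁ = ⌊(a₀+mₖ₊₁)/dₖ₊₁⌋:
  k=1: m=39, d=2, a=39
  k=2: m=39, d=1, a=78
d=1 and a=2a₀=78 at k=2, so the next step gives (m, d) = (39, 2) again — its k=1 value — and the period has length 2.

[39; 39, 78]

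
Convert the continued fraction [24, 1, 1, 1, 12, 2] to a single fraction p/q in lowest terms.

Fold from the inside: start with 2/1.
  12 + 1/2 = 25/2
  1 + 2/25 = 27/25
  1 + 25/27 = 52/27
  1 + 27/52 = 79/52
  24 + 52/79 = 1948/79

1948/79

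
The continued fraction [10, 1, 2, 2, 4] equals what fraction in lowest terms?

Fold from the inside: start with 4/1.
  2 + 1/4 = 9/4
  2 + 4/9 = 22/9
  1 + 9/22 = 31/22
  10 + 22/31 = 332/31

332/31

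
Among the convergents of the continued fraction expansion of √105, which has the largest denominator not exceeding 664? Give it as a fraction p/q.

3361/328

√105 = [10; 4, 20, …] (period length 2).
Convergents:
  p_0/q_0 = 10/1
  p_1/q_1 = 41/4
  p_2/q_2 = 830/81
  p_3/q_3 = 3361/328
  p_4/q_4 = 68050/6641
q_3 = 328 ≤ 664 < 6641 = q_4, so the answer is 3361/328.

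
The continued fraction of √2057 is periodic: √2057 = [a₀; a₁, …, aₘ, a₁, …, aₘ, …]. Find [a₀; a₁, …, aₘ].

[45; 2, 1, 4, 1, 2, 90]

a₀ = ⌊√2057⌋ = 45.
With m₀=0, d₀=1 and mₖ₊₁ = dₖaₖ − mₖ, dₖ₊₁ = (n − mₖ₊₁²)/dₖ, aₖ₊₁ = ⌊(a₀+mₖ₊₁)/dₖ₊₁⌋:
  k=1: m=45, d=32, a=2
  k=2: m=19, d=53, a=1
  k=3: m=34, d=17, a=4
  k=4: m=34, d=53, a=1
  k=5: m=19, d=32, a=2
  k=6: m=45, d=1, a=90
d=1 and a=2a₀=90 at k=6, so the next step gives (m, d) = (45, 32) again — its k=1 value — and the period has length 6.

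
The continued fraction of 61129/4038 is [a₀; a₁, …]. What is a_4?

8

61129 = 15·4038 + 559   →  a_0 = 15
4038 = 7·559 + 125   →  a_1 = 7
559 = 4·125 + 59   →  a_2 = 4
125 = 2·59 + 7   →  a_3 = 2
59 = 8·7 + 3   →  a_4 = 8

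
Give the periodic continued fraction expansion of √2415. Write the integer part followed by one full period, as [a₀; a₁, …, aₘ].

[49; 7, 98]

a₀ = ⌊√2415⌋ = 49.
With m₀=0, d₀=1 and mₖ₊₁ = dₖaₖ − mₖ, dₖ₊₁ = (n − mₖ₊₁²)/dₖ, aₖ₊₁ = ⌊(a₀+mₖ₊₁)/dₖ₊₁⌋:
  k=1: m=49, d=14, a=7
  k=2: m=49, d=1, a=98
d=1 and a=2a₀=98 at k=2, so the next step gives (m, d) = (49, 14) again — its k=1 value — and the period has length 2.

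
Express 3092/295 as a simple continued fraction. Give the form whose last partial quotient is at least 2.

3092 = 10*295 + 142
295 = 2*142 + 11
142 = 12*11 + 10
11 = 1*10 + 1
10 = 10*1 + 0  (stop)
So 3092/295 = [10; 2, 12, 1, 10].

[10; 2, 12, 1, 10]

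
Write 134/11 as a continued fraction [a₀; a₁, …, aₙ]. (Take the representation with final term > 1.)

134 = 12*11 + 2
11 = 5*2 + 1
2 = 2*1 + 0  (stop)
So 134/11 = [12; 5, 2].

[12; 5, 2]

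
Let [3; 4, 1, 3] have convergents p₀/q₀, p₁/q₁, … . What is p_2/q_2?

Using pₖ = aₖpₖ₋₁ + pₖ₋₂, qₖ = aₖqₖ₋₁ + qₖ₋₂ (with p₋₁=1, p₋₂=0, q₋₁=0, q₋₂=1):
  k=0: a=3, p=3, q=1
  k=1: a=4, p=13, q=4
  k=2: a=1, p=16, q=5

16/5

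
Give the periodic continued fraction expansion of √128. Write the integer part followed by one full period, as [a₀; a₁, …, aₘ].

[11; 3, 5, 3, 22]

a₀ = ⌊√128⌋ = 11.
With m₀=0, d₀=1 and mₖ₊₁ = dₖaₖ − mₖ, dₖ₊₁ = (n − mₖ₊₁²)/dₖ, aₖ₊₁ = ⌊(a₀+mₖ₊₁)/dₖ₊₁⌋:
  k=1: m=11, d=7, a=3
  k=2: m=10, d=4, a=5
  k=3: m=10, d=7, a=3
  k=4: m=11, d=1, a=22
d=1 and a=2a₀=22 at k=4, so the next step gives (m, d) = (11, 7) again — its k=1 value — and the period has length 4.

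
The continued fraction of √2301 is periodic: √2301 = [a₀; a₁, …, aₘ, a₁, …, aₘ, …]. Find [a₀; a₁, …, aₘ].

[47; 1, 30, 1, 94]

a₀ = ⌊√2301⌋ = 47.
With m₀=0, d₀=1 and mₖ₊₁ = dₖaₖ − mₖ, dₖ₊₁ = (n − mₖ₊₁²)/dₖ, aₖ₊₁ = ⌊(a₀+mₖ₊₁)/dₖ₊₁⌋:
  k=1: m=47, d=92, a=1
  k=2: m=45, d=3, a=30
  k=3: m=45, d=92, a=1
  k=4: m=47, d=1, a=94
d=1 and a=2a₀=94 at k=4, so the next step gives (m, d) = (47, 92) again — its k=1 value — and the period has length 4.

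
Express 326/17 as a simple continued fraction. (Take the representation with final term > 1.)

[19; 5, 1, 2]

326 = 19*17 + 3
17 = 5*3 + 2
3 = 1*2 + 1
2 = 2*1 + 0  (stop)
So 326/17 = [19; 5, 1, 2].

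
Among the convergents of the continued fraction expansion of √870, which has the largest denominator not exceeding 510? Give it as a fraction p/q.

6961/236

√870 = [29; 2, 58, …] (period length 2).
Convergents:
  p_0/q_0 = 29/1
  p_1/q_1 = 59/2
  p_2/q_2 = 3451/117
  p_3/q_3 = 6961/236
  p_4/q_4 = 407189/13805
q_3 = 236 ≤ 510 < 13805 = q_4, so the answer is 6961/236.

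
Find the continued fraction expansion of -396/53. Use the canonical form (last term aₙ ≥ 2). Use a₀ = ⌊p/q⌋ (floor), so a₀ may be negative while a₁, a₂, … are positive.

[-8; 1, 1, 8, 3]

-396 = -8×53 + 28
53 = 1×28 + 25
28 = 1×25 + 3
25 = 8×3 + 1
3 = 3×1 + 0  (stop)
So -396/53 = [-8; 1, 1, 8, 3].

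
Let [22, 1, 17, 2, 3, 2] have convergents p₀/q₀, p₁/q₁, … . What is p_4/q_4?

Using pₖ = aₖpₖ₋₁ + pₖ₋₂, qₖ = aₖqₖ₋₁ + qₖ₋₂ (with p₋₁=1, p₋₂=0, q₋₁=0, q₋₂=1):
  k=0: a=22, p=22, q=1
  k=1: a=1, p=23, q=1
  k=2: a=17, p=413, q=18
  k=3: a=2, p=849, q=37
  k=4: a=3, p=2960, q=129

2960/129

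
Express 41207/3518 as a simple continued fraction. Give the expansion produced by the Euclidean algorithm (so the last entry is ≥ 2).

[11; 1, 2, 2, 18, 5, 2, 2]

41207 = 11×3518 + 2509
3518 = 1×2509 + 1009
2509 = 2×1009 + 491
1009 = 2×491 + 27
491 = 18×27 + 5
27 = 5×5 + 2
5 = 2×2 + 1
2 = 2×1 + 0  (stop)
So 41207/3518 = [11; 1, 2, 2, 18, 5, 2, 2].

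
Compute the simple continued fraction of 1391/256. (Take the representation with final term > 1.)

1391 = 5*256 + 111
256 = 2*111 + 34
111 = 3*34 + 9
34 = 3*9 + 7
9 = 1*7 + 2
7 = 3*2 + 1
2 = 2*1 + 0  (stop)
So 1391/256 = [5; 2, 3, 3, 1, 3, 2].

[5; 2, 3, 3, 1, 3, 2]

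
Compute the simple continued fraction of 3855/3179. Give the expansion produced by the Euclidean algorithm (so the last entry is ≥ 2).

3855 = 1·3179 + 676
3179 = 4·676 + 475
676 = 1·475 + 201
475 = 2·201 + 73
201 = 2·73 + 55
73 = 1·55 + 18
55 = 3·18 + 1
18 = 18·1 + 0  (stop)
So 3855/3179 = [1; 4, 1, 2, 2, 1, 3, 18].

[1; 4, 1, 2, 2, 1, 3, 18]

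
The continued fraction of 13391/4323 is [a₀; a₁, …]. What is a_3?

10

13391 = 3·4323 + 422   →  a_0 = 3
4323 = 10·422 + 103   →  a_1 = 10
422 = 4·103 + 10   →  a_2 = 4
103 = 10·10 + 3   →  a_3 = 10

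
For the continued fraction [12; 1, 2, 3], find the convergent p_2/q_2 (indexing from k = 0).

Using pₖ = aₖpₖ₋₁ + pₖ₋₂, qₖ = aₖqₖ₋₁ + qₖ₋₂ (with p₋₁=1, p₋₂=0, q₋₁=0, q₋₂=1):
  k=0: a=12, p=12, q=1
  k=1: a=1, p=13, q=1
  k=2: a=2, p=38, q=3

38/3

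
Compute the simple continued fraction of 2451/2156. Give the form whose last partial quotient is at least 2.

2451 = 1*2156 + 295
2156 = 7*295 + 91
295 = 3*91 + 22
91 = 4*22 + 3
22 = 7*3 + 1
3 = 3*1 + 0  (stop)
So 2451/2156 = [1; 7, 3, 4, 7, 3].

[1; 7, 3, 4, 7, 3]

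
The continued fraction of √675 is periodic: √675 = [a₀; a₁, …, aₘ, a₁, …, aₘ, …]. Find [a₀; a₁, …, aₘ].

[25; 1, 50]

a₀ = ⌊√675⌋ = 25.
With m₀=0, d₀=1 and mₖ₊₁ = dₖaₖ − mₖ, dₖ₊₁ = (n − mₖ₊₁²)/dₖ, aₖ₊₁ = ⌊(a₀+mₖ₊₁)/dₖ₊₁⌋:
  k=1: m=25, d=50, a=1
  k=2: m=25, d=1, a=50
d=1 and a=2a₀=50 at k=2, so the next step gives (m, d) = (25, 50) again — its k=1 value — and the period has length 2.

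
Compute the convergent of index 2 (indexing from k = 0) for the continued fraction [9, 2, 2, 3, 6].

47/5

Using pₖ = aₖpₖ₋₁ + pₖ₋₂, qₖ = aₖqₖ₋₁ + qₖ₋₂ (with p₋₁=1, p₋₂=0, q₋₁=0, q₋₂=1):
  k=0: a=9, p=9, q=1
  k=1: a=2, p=19, q=2
  k=2: a=2, p=47, q=5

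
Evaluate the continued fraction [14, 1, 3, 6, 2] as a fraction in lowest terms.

Fold from the inside: start with 2/1.
  6 + 1/2 = 13/2
  3 + 2/13 = 41/13
  1 + 13/41 = 54/41
  14 + 41/54 = 797/54

797/54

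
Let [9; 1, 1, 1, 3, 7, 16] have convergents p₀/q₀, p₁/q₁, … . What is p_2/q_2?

Using pₖ = aₖpₖ₋₁ + pₖ₋₂, qₖ = aₖqₖ₋₁ + qₖ₋₂ (with p₋₁=1, p₋₂=0, q₋₁=0, q₋₂=1):
  k=0: a=9, p=9, q=1
  k=1: a=1, p=10, q=1
  k=2: a=1, p=19, q=2

19/2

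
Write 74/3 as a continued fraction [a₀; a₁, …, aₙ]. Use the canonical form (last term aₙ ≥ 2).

[24; 1, 2]

74 = 24·3 + 2
3 = 1·2 + 1
2 = 2·1 + 0  (stop)
So 74/3 = [24; 1, 2].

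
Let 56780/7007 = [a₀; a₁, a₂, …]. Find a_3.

56780 = 8·7007 + 724   →  a_0 = 8
7007 = 9·724 + 491   →  a_1 = 9
724 = 1·491 + 233   →  a_2 = 1
491 = 2·233 + 25   →  a_3 = 2

2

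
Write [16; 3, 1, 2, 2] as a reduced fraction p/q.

Using pₖ = aₖpₖ₋₁ + pₖ₋₂ and qₖ = aₖqₖ₋₁ + qₖ₋₂:
  k=0: a=16, p=16, q=1
  k=1: a=3, p=49, q=3
  k=2: a=1, p=65, q=4
  k=3: a=2, p=179, q=11
  k=4: a=2, p=423, q=26

423/26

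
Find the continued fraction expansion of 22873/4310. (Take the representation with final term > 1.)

22873 = 5×4310 + 1323
4310 = 3×1323 + 341
1323 = 3×341 + 300
341 = 1×300 + 41
300 = 7×41 + 13
41 = 3×13 + 2
13 = 6×2 + 1
2 = 2×1 + 0  (stop)
So 22873/4310 = [5; 3, 3, 1, 7, 3, 6, 2].

[5; 3, 3, 1, 7, 3, 6, 2]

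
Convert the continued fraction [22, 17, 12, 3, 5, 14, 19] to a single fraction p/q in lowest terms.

Using pₖ = aₖpₖ₋₁ + pₖ₋₂ and qₖ = aₖqₖ₋₁ + qₖ₋₂:
  k=0: a=22, p=22, q=1
  k=1: a=17, p=375, q=17
  k=2: a=12, p=4522, q=205
  k=3: a=3, p=13941, q=632
  k=4: a=5, p=74227, q=3365
  k=5: a=14, p=1053119, q=47742
  k=6: a=19, p=20083488, q=910463

20083488/910463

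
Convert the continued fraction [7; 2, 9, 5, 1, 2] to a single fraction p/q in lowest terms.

2459/329

Fold from the inside: start with 2/1.
  1 + 1/2 = 3/2
  5 + 2/3 = 17/3
  9 + 3/17 = 156/17
  2 + 17/156 = 329/156
  7 + 156/329 = 2459/329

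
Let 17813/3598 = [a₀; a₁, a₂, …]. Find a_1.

1

17813 = 4·3598 + 3421   →  a_0 = 4
3598 = 1·3421 + 177   →  a_1 = 1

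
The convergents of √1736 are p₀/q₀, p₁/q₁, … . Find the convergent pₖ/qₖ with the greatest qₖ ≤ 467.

√1736 = [41; 1, 1, 1, 82, …] (period length 4).
Convergents:
  p_0/q_0 = 41/1
  p_1/q_1 = 42/1
  p_2/q_2 = 83/2
  p_3/q_3 = 125/3
  p_4/q_4 = 10333/248
  p_5/q_5 = 10458/251
  p_6/q_6 = 20791/499
q_5 = 251 ≤ 467 < 499 = q_6, so the answer is 10458/251.

10458/251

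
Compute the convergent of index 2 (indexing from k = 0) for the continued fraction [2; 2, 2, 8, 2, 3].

Using pₖ = aₖpₖ₋₁ + pₖ₋₂, qₖ = aₖqₖ₋₁ + qₖ₋₂ (with p₋₁=1, p₋₂=0, q₋₁=0, q₋₂=1):
  k=0: a=2, p=2, q=1
  k=1: a=2, p=5, q=2
  k=2: a=2, p=12, q=5

12/5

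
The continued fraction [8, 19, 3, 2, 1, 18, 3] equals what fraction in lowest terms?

Using pₖ = aₖpₖ₋₁ + pₖ₋₂ and qₖ = aₖqₖ₋₁ + qₖ₋₂:
  k=0: a=8, p=8, q=1
  k=1: a=19, p=153, q=19
  k=2: a=3, p=467, q=58
  k=3: a=2, p=1087, q=135
  k=4: a=1, p=1554, q=193
  k=5: a=18, p=29059, q=3609
  k=6: a=3, p=88731, q=11020

88731/11020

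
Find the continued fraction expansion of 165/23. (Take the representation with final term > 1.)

[7; 5, 1, 3]

165 = 7*23 + 4
23 = 5*4 + 3
4 = 1*3 + 1
3 = 3*1 + 0  (stop)
So 165/23 = [7; 5, 1, 3].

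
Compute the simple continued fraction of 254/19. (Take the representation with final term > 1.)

254 = 13·19 + 7
19 = 2·7 + 5
7 = 1·5 + 2
5 = 2·2 + 1
2 = 2·1 + 0  (stop)
So 254/19 = [13; 2, 1, 2, 2].

[13; 2, 1, 2, 2]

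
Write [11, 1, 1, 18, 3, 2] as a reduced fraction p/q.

Using pₖ = aₖpₖ₋₁ + pₖ₋₂ and qₖ = aₖqₖ₋₁ + qₖ₋₂:
  k=0: a=11, p=11, q=1
  k=1: a=1, p=12, q=1
  k=2: a=1, p=23, q=2
  k=3: a=18, p=426, q=37
  k=4: a=3, p=1301, q=113
  k=5: a=2, p=3028, q=263

3028/263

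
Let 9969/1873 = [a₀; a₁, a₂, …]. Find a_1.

9969 = 5·1873 + 604   →  a_0 = 5
1873 = 3·604 + 61   →  a_1 = 3

3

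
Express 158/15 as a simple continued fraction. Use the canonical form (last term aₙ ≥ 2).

158 = 10*15 + 8
15 = 1*8 + 7
8 = 1*7 + 1
7 = 7*1 + 0  (stop)
So 158/15 = [10; 1, 1, 7].

[10; 1, 1, 7]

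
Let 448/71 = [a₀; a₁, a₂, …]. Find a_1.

3

448 = 6·71 + 22   →  a_0 = 6
71 = 3·22 + 5   →  a_1 = 3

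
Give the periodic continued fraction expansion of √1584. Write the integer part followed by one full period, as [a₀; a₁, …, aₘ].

[39; 1, 3, 1, 78]

a₀ = ⌊√1584⌋ = 39.
With m₀=0, d₀=1 and mₖ₊₁ = dₖaₖ − mₖ, dₖ₊₁ = (n − mₖ₊₁²)/dₖ, aₖ₊₁ = ⌊(a₀+mₖ₊₁)/dₖ₊₁⌋:
  k=1: m=39, d=63, a=1
  k=2: m=24, d=16, a=3
  k=3: m=24, d=63, a=1
  k=4: m=39, d=1, a=78
d=1 and a=2a₀=78 at k=4, so the next step gives (m, d) = (39, 63) again — its k=1 value — and the period has length 4.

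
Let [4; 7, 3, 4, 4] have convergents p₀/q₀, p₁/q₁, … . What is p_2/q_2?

91/22

Using pₖ = aₖpₖ₋₁ + pₖ₋₂, qₖ = aₖqₖ₋₁ + qₖ₋₂ (with p₋₁=1, p₋₂=0, q₋₁=0, q₋₂=1):
  k=0: a=4, p=4, q=1
  k=1: a=7, p=29, q=7
  k=2: a=3, p=91, q=22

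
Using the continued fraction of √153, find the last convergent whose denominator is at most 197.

2177/176

√153 = [12; 2, 1, 2, 2, 2, 1, 2, 24, …] (period length 8).
Convergents:
  p_0/q_0 = 12/1
  p_1/q_1 = 25/2
  p_2/q_2 = 37/3
  p_3/q_3 = 99/8
  p_4/q_4 = 235/19
  p_5/q_5 = 569/46
  p_6/q_6 = 804/65
  p_7/q_7 = 2177/176
  p_8/q_8 = 53052/4289
q_7 = 176 ≤ 197 < 4289 = q_8, so the answer is 2177/176.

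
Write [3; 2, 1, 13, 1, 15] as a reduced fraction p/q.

2342/701

Fold from the inside: start with 15/1.
  1 + 1/15 = 16/15
  13 + 15/16 = 223/16
  1 + 16/223 = 239/223
  2 + 223/239 = 701/239
  3 + 239/701 = 2342/701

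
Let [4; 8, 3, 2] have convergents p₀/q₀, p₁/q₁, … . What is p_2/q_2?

103/25

Using pₖ = aₖpₖ₋₁ + pₖ₋₂, qₖ = aₖqₖ₋₁ + qₖ₋₂ (with p₋₁=1, p₋₂=0, q₋₁=0, q₋₂=1):
  k=0: a=4, p=4, q=1
  k=1: a=8, p=33, q=8
  k=2: a=3, p=103, q=25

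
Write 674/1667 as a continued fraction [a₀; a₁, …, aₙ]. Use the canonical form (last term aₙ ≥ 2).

[0; 2, 2, 8, 1, 6, 5]

674 = 0×1667 + 674
1667 = 2×674 + 319
674 = 2×319 + 36
319 = 8×36 + 31
36 = 1×31 + 5
31 = 6×5 + 1
5 = 5×1 + 0  (stop)
So 674/1667 = [0; 2, 2, 8, 1, 6, 5].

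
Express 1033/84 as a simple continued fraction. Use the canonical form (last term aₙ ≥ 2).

1033 = 12*84 + 25
84 = 3*25 + 9
25 = 2*9 + 7
9 = 1*7 + 2
7 = 3*2 + 1
2 = 2*1 + 0  (stop)
So 1033/84 = [12; 3, 2, 1, 3, 2].

[12; 3, 2, 1, 3, 2]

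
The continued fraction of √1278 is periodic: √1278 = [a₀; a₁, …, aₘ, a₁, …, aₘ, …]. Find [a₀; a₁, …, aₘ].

[35; 1, 2, 1, 70]

a₀ = ⌊√1278⌋ = 35.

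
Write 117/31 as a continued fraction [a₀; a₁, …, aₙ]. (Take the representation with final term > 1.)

[3; 1, 3, 2, 3]

117 = 3×31 + 24
31 = 1×24 + 7
24 = 3×7 + 3
7 = 2×3 + 1
3 = 3×1 + 0  (stop)
So 117/31 = [3; 1, 3, 2, 3].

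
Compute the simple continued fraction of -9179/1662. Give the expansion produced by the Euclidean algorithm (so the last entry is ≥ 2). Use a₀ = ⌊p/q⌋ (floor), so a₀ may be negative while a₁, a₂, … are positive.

[-6; 2, 10, 2, 3, 3, 3]

-9179 = -6·1662 + 793
1662 = 2·793 + 76
793 = 10·76 + 33
76 = 2·33 + 10
33 = 3·10 + 3
10 = 3·3 + 1
3 = 3·1 + 0  (stop)
So -9179/1662 = [-6; 2, 10, 2, 3, 3, 3].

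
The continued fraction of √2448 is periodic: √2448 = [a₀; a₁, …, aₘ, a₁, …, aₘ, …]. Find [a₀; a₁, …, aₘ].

a₀ = ⌊√2448⌋ = 49.

[49; 2, 10, 2, 98]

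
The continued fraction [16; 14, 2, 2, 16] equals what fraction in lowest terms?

Using pₖ = aₖpₖ₋₁ + pₖ₋₂ and qₖ = aₖqₖ₋₁ + qₖ₋₂:
  k=0: a=16, p=16, q=1
  k=1: a=14, p=225, q=14
  k=2: a=2, p=466, q=29
  k=3: a=2, p=1157, q=72
  k=4: a=16, p=18978, q=1181

18978/1181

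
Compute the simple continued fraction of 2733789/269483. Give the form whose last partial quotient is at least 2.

2733789 = 10*269483 + 38959
269483 = 6*38959 + 35729
38959 = 1*35729 + 3230
35729 = 11*3230 + 199
3230 = 16*199 + 46
199 = 4*46 + 15
46 = 3*15 + 1
15 = 15*1 + 0  (stop)
So 2733789/269483 = [10; 6, 1, 11, 16, 4, 3, 15].

[10; 6, 1, 11, 16, 4, 3, 15]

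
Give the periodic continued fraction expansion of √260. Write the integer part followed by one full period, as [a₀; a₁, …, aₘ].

a₀ = ⌊√260⌋ = 16.
With m₀=0, d₀=1 and mₖ₊₁ = dₖaₖ − mₖ, dₖ₊₁ = (n − mₖ₊₁²)/dₖ, aₖ₊₁ = ⌊(a₀+mₖ₊₁)/dₖ₊₁⌋:
  k=1: m=16, d=4, a=8
  k=2: m=16, d=1, a=32
d=1 and a=2a₀=32 at k=2, so the next step gives (m, d) = (16, 4) again — its k=1 value — and the period has length 2.

[16; 8, 32]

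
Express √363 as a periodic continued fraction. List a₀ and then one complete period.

[19; 19, 38]

a₀ = ⌊√363⌋ = 19.
With m₀=0, d₀=1 and mₖ₊₁ = dₖaₖ − mₖ, dₖ₊₁ = (n − mₖ₊₁²)/dₖ, aₖ₊₁ = ⌊(a₀+mₖ₊₁)/dₖ₊₁⌋:
  k=1: m=19, d=2, a=19
  k=2: m=19, d=1, a=38
d=1 and a=2a₀=38 at k=2, so the next step gives (m, d) = (19, 2) again — its k=1 value — and the period has length 2.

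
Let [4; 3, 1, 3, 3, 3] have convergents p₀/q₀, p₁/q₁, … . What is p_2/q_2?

17/4

Using pₖ = aₖpₖ₋₁ + pₖ₋₂, qₖ = aₖqₖ₋₁ + qₖ₋₂ (with p₋₁=1, p₋₂=0, q₋₁=0, q₋₂=1):
  k=0: a=4, p=4, q=1
  k=1: a=3, p=13, q=3
  k=2: a=1, p=17, q=4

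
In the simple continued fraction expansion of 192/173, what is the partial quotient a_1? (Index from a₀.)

9

192 = 1·173 + 19   →  a_0 = 1
173 = 9·19 + 2   →  a_1 = 9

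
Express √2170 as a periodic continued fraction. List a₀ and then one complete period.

a₀ = ⌊√2170⌋ = 46.
With m₀=0, d₀=1 and mₖ₊₁ = dₖaₖ − mₖ, dₖ₊₁ = (n − mₖ₊₁²)/dₖ, aₖ₊₁ = ⌊(a₀+mₖ₊₁)/dₖ₊₁⌋:
  k=1: m=46, d=54, a=1
  k=2: m=8, d=39, a=1
  k=3: m=31, d=31, a=2
  k=4: m=31, d=39, a=1
  k=5: m=8, d=54, a=1
  k=6: m=46, d=1, a=92
d=1 and a=2a₀=92 at k=6, so the next step gives (m, d) = (46, 54) again — its k=1 value — and the period has length 6.

[46; 1, 1, 2, 1, 1, 92]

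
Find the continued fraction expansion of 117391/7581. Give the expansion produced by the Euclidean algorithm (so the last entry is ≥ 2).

[15; 2, 16, 19, 12]

117391 = 15*7581 + 3676
7581 = 2*3676 + 229
3676 = 16*229 + 12
229 = 19*12 + 1
12 = 12*1 + 0  (stop)
So 117391/7581 = [15; 2, 16, 19, 12].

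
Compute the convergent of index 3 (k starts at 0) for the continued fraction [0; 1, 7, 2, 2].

Using pₖ = aₖpₖ₋₁ + pₖ₋₂, qₖ = aₖqₖ₋₁ + qₖ₋₂ (with p₋₁=1, p₋₂=0, q₋₁=0, q₋₂=1):
  k=0: a=0, p=0, q=1
  k=1: a=1, p=1, q=1
  k=2: a=7, p=7, q=8
  k=3: a=2, p=15, q=17

15/17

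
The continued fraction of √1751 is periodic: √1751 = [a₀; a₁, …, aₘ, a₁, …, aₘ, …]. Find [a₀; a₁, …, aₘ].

[41; 1, 5, 2, 4, 2, 5, 1, 82]

a₀ = ⌊√1751⌋ = 41.
With m₀=0, d₀=1 and mₖ₊₁ = dₖaₖ − mₖ, dₖ₊₁ = (n − mₖ₊₁²)/dₖ, aₖ₊₁ = ⌊(a₀+mₖ₊₁)/dₖ₊₁⌋:
  k=1: m=41, d=70, a=1
  k=2: m=29, d=13, a=5
  k=3: m=36, d=35, a=2
  k=4: m=34, d=17, a=4
  k=5: m=34, d=35, a=2
  k=6: m=36, d=13, a=5
  k=7: m=29, d=70, a=1
  k=8: m=41, d=1, a=82
d=1 and a=2a₀=82 at k=8, so the next step gives (m, d) = (41, 70) again — its k=1 value — and the period has length 8.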